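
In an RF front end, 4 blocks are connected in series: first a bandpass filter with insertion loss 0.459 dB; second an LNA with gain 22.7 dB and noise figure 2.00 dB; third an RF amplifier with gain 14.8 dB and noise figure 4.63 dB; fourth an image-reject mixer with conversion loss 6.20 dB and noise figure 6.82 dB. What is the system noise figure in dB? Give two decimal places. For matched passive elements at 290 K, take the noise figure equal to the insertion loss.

2.49 dB

Convert to linear (a loss of L dB is a gain of −L dB): F_i = 10^(NF_i/10), G_i = 10^(G_i,dB/10)
  Stage 1: F_1 = 10^(0.459/10) = 1.111, G_1 = 10^(−0.459/10) = 0.8997
  Stage 2: F_2 = 10^(2.00/10) = 1.585, G_2 = 10^(22.7/10) = 186.2
  Stage 3: F_3 = 10^(4.63/10) = 2.904, G_3 = 10^(14.8/10) = 30.20
  Stage 4: F_4 = 10^(6.82/10) = 4.808, G_4 = 10^(−6.20/10) = 0.2399
Friis cascade:
  F = 1.111 + (1.585 − 1)/0.8997 + (2.904 − 1)/167.5 + (4.808 − 1)/5059 = 1.774
NF = 10 log₁₀(1.774) = 2.49 dB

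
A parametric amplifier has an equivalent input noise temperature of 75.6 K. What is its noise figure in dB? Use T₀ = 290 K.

F = 1 + T_e/T₀ = 1 + 75.6/290 = 1.26069
NF = 10 log₁₀(1.26069) = 1.01 dB

1.01 dB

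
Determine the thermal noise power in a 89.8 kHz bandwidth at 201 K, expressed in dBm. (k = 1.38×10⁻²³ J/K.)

−126.0 dBm

P_n = kTB = 1.38×10⁻²³ × 201 × 8.98×10⁴ = 2.49×10⁻¹⁶ W
In dBm: 10 log₁₀(2.49×10⁻¹⁶ / 10⁻³) = −126.0 dBm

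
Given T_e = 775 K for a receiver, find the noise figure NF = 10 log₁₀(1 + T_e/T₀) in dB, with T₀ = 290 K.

5.65 dB

F = 1 + T_e/T₀ = 1 + 775/290 = 3.67241
NF = 10 log₁₀(3.67241) = 5.65 dB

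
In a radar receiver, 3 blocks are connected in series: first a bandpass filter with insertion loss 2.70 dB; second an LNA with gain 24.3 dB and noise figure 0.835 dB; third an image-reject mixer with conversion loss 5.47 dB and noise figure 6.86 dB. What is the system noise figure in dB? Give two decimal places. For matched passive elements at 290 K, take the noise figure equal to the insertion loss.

3.59 dB

Convert to linear (a loss of L dB is a gain of −L dB): F_i = 10^(NF_i/10), G_i = 10^(G_i,dB/10)
  Stage 1: F_1 = 10^(2.70/10) = 1.862, G_1 = 10^(−2.70/10) = 0.5370
  Stage 2: F_2 = 10^(0.835/10) = 1.212, G_2 = 10^(24.3/10) = 269.2
  Stage 3: F_3 = 10^(6.86/10) = 4.853, G_3 = 10^(−5.47/10) = 0.2838
Friis cascade:
  F = 1.862 + (1.212 − 1)/0.5370 + (4.853 − 1)/144.5 = 2.283
NF = 10 log₁₀(2.283) = 3.59 dB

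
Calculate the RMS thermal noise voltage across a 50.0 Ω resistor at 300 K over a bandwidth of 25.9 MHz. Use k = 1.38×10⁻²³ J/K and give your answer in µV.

4.63 µV

V_n = √(4kTRB)
4kTRB = 4 × 1.38×10⁻²³ × 300 × 5.00×10¹ × 2.59×10⁷ = 2.14×10⁻¹¹ V²
V_n = √(2.14×10⁻¹¹) = 4.63×10⁻⁶ V = 4.63 µV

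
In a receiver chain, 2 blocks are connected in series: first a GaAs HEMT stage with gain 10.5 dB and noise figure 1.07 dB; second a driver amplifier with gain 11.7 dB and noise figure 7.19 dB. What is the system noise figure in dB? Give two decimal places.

2.19 dB

Convert to linear (a loss of L dB is a gain of −L dB): F_i = 10^(NF_i/10), G_i = 10^(G_i,dB/10)
  Stage 1: F_1 = 10^(1.07/10) = 1.279, G_1 = 10^(10.5/10) = 11.22
  Stage 2: F_2 = 10^(7.19/10) = 5.236, G_2 = 10^(11.7/10) = 14.79
Friis cascade:
  F = 1.279 + (5.236 − 1)/11.22 = 1.657
NF = 10 log₁₀(1.657) = 2.19 dB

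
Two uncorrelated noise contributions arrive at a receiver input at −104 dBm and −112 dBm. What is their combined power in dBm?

−103.4 dBm

Convert to linear, add, convert back:
P₁ = 3.98×10⁻¹⁴ W, P₂ = 6.31×10⁻¹⁵ W
P_tot = 4.61×10⁻¹⁴ W → 10 log₁₀(P_tot / 10⁻³) = −103.4 dBm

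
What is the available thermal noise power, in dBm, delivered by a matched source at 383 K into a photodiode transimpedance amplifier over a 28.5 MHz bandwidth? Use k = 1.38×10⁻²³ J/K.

P_n = kTB = 1.38×10⁻²³ × 383 × 2.85×10⁷ = 1.51×10⁻¹³ W
In dBm: 10 log₁₀(1.51×10⁻¹³ / 10⁻³) = −98.2 dBm

−98.2 dBm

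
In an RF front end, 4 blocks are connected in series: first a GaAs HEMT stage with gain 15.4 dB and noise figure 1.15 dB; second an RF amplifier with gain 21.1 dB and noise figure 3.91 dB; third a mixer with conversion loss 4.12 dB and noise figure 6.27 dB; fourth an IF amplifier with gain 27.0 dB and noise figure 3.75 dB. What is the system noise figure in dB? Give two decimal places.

Convert to linear (a loss of L dB is a gain of −L dB): F_i = 10^(NF_i/10), G_i = 10^(G_i,dB/10)
  Stage 1: F_1 = 10^(1.15/10) = 1.303, G_1 = 10^(15.4/10) = 34.67
  Stage 2: F_2 = 10^(3.91/10) = 2.460, G_2 = 10^(21.1/10) = 128.8
  Stage 3: F_3 = 10^(6.27/10) = 4.236, G_3 = 10^(−4.12/10) = 0.3873
  Stage 4: F_4 = 10^(3.75/10) = 2.371, G_4 = 10^(27.0/10) = 501.2
Friis cascade:
  F = 1.303 + (2.460 − 1)/34.67 + (4.236 − 1)/4467 + (2.371 − 1)/1730 = 1.347
NF = 10 log₁₀(1.347) = 1.29 dB

1.29 dB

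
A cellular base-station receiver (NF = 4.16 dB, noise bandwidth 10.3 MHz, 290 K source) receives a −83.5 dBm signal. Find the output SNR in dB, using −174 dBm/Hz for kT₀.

Noise floor: N = −174 + 10 log₁₀(B) + NF
10 log₁₀(1.03×10⁷) = 70.13 dB
N = −174 + 70.13 + 4.16 = −99.71 dBm
SNR = P_sig − N = −83.5 − (−99.71) = 16.21 dB → 16.2 dB

16.2 dB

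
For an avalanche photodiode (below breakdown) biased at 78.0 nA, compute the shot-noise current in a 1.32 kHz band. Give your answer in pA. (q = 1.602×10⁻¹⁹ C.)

I_n = √(2qI·B)
2qI·B = 2 × 1.602×10⁻¹⁹ × 7.80×10⁻⁸ × 1.32×10³ = 3.30×10⁻²³ A²
I_n = √(3.30×10⁻²³) = 5.74×10⁻¹² A = 5.74 pA

5.74 pA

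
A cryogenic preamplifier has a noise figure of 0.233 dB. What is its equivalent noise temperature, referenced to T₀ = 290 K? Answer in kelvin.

16.0 K

F = 10^(0.233/10) = 1.05512
T_e = (F − 1)·T₀ = (1.05512 − 1) × 290 = 16.0 K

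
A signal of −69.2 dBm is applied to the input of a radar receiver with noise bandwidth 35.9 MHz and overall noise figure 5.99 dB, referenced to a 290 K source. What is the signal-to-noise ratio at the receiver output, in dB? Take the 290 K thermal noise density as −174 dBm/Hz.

Noise floor: N = −174 + 10 log₁₀(B) + NF
10 log₁₀(3.59×10⁷) = 75.55 dB
N = −174 + 75.55 + 5.99 = −92.46 dBm
SNR = P_sig − N = −69.2 − (−92.46) = 23.26 dB → 23.3 dB

23.3 dB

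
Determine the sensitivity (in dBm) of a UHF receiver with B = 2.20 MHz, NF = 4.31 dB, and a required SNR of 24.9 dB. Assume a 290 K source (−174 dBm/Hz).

Sensitivity = −174 + 10 log₁₀(B) + NF + SNR_min
= −174 + 63.42 + 4.31 + 24.9
= −81.37 dBm → −81.4 dBm

−81.4 dBm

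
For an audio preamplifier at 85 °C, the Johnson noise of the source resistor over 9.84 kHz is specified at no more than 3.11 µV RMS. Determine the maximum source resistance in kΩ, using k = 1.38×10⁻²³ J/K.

T = 85 °C + 273.15 = 358.15 K
Johnson–Nyquist: V_n = √(4kTRB) ⇒ R = V_n² / (4kTB)
4kTB = 4 × 1.38×10⁻²³ × 358.15 × 9.84×10³ = 1.95×10⁻¹⁶
R = (3.11×10⁻⁶)² / 1.95×10⁻¹⁶ = 4.97×10⁴ Ω = 49.7 kΩ

49.7 kΩ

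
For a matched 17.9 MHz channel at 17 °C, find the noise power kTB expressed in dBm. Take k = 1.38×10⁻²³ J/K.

−101.4 dBm

T = 17 °C + 273.15 = 290.15 K
P_n = kTB = 1.38×10⁻²³ × 290.15 × 1.79×10⁷ = 7.17×10⁻¹⁴ W
In dBm: 10 log₁₀(7.17×10⁻¹⁴ / 10⁻³) = −101.4 dBm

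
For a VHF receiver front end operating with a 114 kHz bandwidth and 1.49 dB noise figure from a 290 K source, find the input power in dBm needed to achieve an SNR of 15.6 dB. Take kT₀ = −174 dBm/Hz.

Sensitivity = −174 + 10 log₁₀(B) + NF + SNR_min
= −174 + 50.57 + 1.49 + 15.6
= −106.34 dBm → −106.3 dBm

−106.3 dBm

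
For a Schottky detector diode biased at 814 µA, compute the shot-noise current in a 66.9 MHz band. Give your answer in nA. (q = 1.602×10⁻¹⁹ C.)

132 nA

I_n = √(2qI·B)
2qI·B = 2 × 1.602×10⁻¹⁹ × 8.14×10⁻⁴ × 6.69×10⁷ = 1.74×10⁻¹⁴ A²
I_n = √(1.74×10⁻¹⁴) = 1.32×10⁻⁷ A = 132 nA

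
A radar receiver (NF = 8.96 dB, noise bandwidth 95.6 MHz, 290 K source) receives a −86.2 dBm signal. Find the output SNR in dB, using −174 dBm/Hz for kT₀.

−1.0 dB

Noise floor: N = −174 + 10 log₁₀(B) + NF
10 log₁₀(9.56×10⁷) = 79.8 dB
N = −174 + 79.8 + 8.96 = −85.24 dBm
SNR = P_sig − N = −86.2 − (−85.24) = −0.96 dB → −1.0 dB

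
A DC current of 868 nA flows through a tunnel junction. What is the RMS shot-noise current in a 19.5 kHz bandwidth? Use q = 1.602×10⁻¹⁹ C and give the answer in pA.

I_n = √(2qI·B)
2qI·B = 2 × 1.602×10⁻¹⁹ × 8.68×10⁻⁷ × 1.95×10⁴ = 5.42×10⁻²¹ A²
I_n = √(5.42×10⁻²¹) = 7.36×10⁻¹¹ A = 73.6 pA

73.6 pA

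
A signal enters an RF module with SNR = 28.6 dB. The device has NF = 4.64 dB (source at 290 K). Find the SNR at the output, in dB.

By definition F = SNR_in/SNR_out, so in dB: SNR_out = SNR_in − NF
SNR_out = 28.6 − 4.64 = 23.96 dB

23.96 dB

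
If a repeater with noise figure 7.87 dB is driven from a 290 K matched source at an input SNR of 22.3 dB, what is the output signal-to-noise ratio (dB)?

By definition F = SNR_in/SNR_out, so in dB: SNR_out = SNR_in − NF
SNR_out = 22.3 − 7.87 = 14.43 dB

14.43 dB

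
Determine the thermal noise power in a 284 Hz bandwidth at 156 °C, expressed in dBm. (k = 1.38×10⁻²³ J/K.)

−147.7 dBm

T = 156 °C + 273.15 = 429.15 K
P_n = kTB = 1.38×10⁻²³ × 429.15 × 2.84×10² = 1.68×10⁻¹⁸ W
In dBm: 10 log₁₀(1.68×10⁻¹⁸ / 10⁻³) = −147.7 dBm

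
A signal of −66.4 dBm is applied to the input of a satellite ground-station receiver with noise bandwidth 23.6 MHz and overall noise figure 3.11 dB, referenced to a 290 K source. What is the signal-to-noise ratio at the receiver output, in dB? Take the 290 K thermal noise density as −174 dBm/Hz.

Noise floor: N = −174 + 10 log₁₀(B) + NF
10 log₁₀(2.36×10⁷) = 73.73 dB
N = −174 + 73.73 + 3.11 = −97.16 dBm
SNR = P_sig − N = −66.4 − (−97.16) = 30.76 dB → 30.8 dB

30.8 dB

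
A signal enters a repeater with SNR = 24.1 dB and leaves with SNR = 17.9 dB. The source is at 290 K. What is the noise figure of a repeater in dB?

NF (dB) = SNR_in(dB) − SNR_out(dB) when the source is at T₀
NF = 24.1 − 17.9 = 6.2 dB

6.2 dB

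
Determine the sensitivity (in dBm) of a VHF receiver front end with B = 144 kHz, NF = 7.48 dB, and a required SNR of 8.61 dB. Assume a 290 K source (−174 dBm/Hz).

−106.3 dBm

Sensitivity = −174 + 10 log₁₀(B) + NF + SNR_min
= −174 + 51.58 + 7.48 + 8.61
= −106.33 dBm → −106.3 dBm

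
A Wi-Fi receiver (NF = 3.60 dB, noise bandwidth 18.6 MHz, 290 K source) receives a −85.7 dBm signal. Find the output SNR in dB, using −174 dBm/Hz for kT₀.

12.0 dB

Noise floor: N = −174 + 10 log₁₀(B) + NF
10 log₁₀(1.86×10⁷) = 72.7 dB
N = −174 + 72.7 + 3.60 = −97.70 dBm
SNR = P_sig − N = −85.7 − (−97.70) = 12.00 dB → 12.0 dB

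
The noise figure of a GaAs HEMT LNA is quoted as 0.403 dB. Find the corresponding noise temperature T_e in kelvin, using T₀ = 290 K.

28.2 K

F = 10^(0.403/10) = 1.09724
T_e = (F − 1)·T₀ = (1.09724 − 1) × 290 = 28.2 K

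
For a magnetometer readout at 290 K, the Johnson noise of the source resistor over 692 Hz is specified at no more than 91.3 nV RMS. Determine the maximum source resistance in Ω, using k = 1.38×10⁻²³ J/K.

752 Ω

Johnson–Nyquist: V_n = √(4kTRB) ⇒ R = V_n² / (4kTB)
4kTB = 4 × 1.38×10⁻²³ × 290 × 6.92×10² = 1.11×10⁻¹⁷
R = (9.13×10⁻⁸)² / 1.11×10⁻¹⁷ = 7.52×10² Ω = 752 Ω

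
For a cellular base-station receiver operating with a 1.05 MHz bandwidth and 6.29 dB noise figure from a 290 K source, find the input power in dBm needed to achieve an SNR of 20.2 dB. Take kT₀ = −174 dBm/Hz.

−87.3 dBm

Sensitivity = −174 + 10 log₁₀(B) + NF + SNR_min
= −174 + 60.21 + 6.29 + 20.2
= −87.30 dBm → −87.3 dBm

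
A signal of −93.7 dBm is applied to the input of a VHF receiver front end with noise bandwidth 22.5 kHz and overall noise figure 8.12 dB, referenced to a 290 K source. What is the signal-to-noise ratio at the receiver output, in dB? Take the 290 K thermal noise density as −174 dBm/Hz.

28.7 dB

Noise floor: N = −174 + 10 log₁₀(B) + NF
10 log₁₀(2.25×10⁴) = 43.52 dB
N = −174 + 43.52 + 8.12 = −122.36 dBm
SNR = P_sig − N = −93.7 − (−122.36) = 28.66 dB → 28.7 dB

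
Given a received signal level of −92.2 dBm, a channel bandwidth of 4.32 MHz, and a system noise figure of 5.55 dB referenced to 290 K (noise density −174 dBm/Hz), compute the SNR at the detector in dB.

Noise floor: N = −174 + 10 log₁₀(B) + NF
10 log₁₀(4.32×10⁶) = 66.35 dB
N = −174 + 66.35 + 5.55 = −102.10 dBm
SNR = P_sig − N = −92.2 − (−102.10) = 9.90 dB → 9.9 dB

9.9 dB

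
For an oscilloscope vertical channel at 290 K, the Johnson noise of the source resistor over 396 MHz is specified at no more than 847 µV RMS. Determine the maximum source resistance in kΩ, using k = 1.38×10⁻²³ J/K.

Johnson–Nyquist: V_n = √(4kTRB) ⇒ R = V_n² / (4kTB)
4kTB = 4 × 1.38×10⁻²³ × 290 × 3.96×10⁸ = 6.34×10⁻¹²
R = (8.47×10⁻⁴)² / 6.34×10⁻¹² = 1.13×10⁵ Ω = 113 kΩ

113 kΩ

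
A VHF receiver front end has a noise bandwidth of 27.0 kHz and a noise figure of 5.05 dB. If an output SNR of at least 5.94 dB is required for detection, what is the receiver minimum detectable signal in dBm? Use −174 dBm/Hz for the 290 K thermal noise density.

−118.7 dBm

Sensitivity = −174 + 10 log₁₀(B) + NF + SNR_min
= −174 + 44.31 + 5.05 + 5.94
= −118.70 dBm → −118.7 dBm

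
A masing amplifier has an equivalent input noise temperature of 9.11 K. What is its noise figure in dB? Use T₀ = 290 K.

0.134 dB

F = 1 + T_e/T₀ = 1 + 9.11/290 = 1.03141
NF = 10 log₁₀(1.03141) = 0.134 dB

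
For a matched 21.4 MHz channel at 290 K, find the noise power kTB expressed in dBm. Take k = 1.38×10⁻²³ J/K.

−100.7 dBm

P_n = kTB = 1.38×10⁻²³ × 290 × 2.14×10⁷ = 8.56×10⁻¹⁴ W
In dBm: 10 log₁₀(8.56×10⁻¹⁴ / 10⁻³) = −100.7 dBm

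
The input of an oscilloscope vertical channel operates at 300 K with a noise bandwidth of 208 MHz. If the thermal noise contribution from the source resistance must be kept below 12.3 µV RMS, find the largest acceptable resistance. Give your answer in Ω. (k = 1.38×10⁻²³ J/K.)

43.9 Ω

Johnson–Nyquist: V_n = √(4kTRB) ⇒ R = V_n² / (4kTB)
4kTB = 4 × 1.38×10⁻²³ × 300 × 2.08×10⁸ = 3.44×10⁻¹²
R = (1.23×10⁻⁵)² / 3.44×10⁻¹² = 4.39×10¹ Ω = 43.9 Ω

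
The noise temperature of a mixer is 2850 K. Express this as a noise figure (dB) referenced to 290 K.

F = 1 + T_e/T₀ = 1 + 2850/290 = 10.8276
NF = 10 log₁₀(10.8276) = 10.35 dB

10.35 dB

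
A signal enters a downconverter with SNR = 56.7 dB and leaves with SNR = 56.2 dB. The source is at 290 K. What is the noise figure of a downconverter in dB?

NF (dB) = SNR_in(dB) − SNR_out(dB) when the source is at T₀
NF = 56.7 − 56.2 = 0.5 dB

0.5 dB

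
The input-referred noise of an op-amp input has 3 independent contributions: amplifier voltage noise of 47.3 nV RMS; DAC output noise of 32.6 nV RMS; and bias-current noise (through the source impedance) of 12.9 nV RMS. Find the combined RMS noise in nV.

58.9 nV

Uncorrelated sources add in power (mean-square): V_tot = √(ΣV_i²)
V_tot = √[(4.73×10⁻⁸)² + (3.26×10⁻⁸)² + (1.29×10⁻⁸)²] = 5.89×10⁻⁸ V = 58.9 nV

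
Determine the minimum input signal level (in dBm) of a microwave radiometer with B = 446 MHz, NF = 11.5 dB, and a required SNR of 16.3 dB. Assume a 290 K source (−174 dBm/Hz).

−59.7 dBm

Sensitivity = −174 + 10 log₁₀(B) + NF + SNR_min
= −174 + 86.49 + 11.5 + 16.3
= −59.71 dBm → −59.7 dBm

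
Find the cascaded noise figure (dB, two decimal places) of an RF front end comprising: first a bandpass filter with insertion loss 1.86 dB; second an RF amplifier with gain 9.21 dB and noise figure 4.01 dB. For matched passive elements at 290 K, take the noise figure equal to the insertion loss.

5.87 dB

Convert to linear (a loss of L dB is a gain of −L dB): F_i = 10^(NF_i/10), G_i = 10^(G_i,dB/10)
  Stage 1: F_1 = 10^(1.86/10) = 1.535, G_1 = 10^(−1.86/10) = 0.6516
  Stage 2: F_2 = 10^(4.01/10) = 2.518, G_2 = 10^(9.21/10) = 8.337
Friis cascade:
  F = 1.535 + (2.518 − 1)/0.6516 = 3.864
NF = 10 log₁₀(3.864) = 5.87 dB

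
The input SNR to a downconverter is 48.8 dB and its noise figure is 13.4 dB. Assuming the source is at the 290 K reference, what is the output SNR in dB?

By definition F = SNR_in/SNR_out, so in dB: SNR_out = SNR_in − NF
SNR_out = 48.8 − 13.4 = 35.4 dB

35.4 dB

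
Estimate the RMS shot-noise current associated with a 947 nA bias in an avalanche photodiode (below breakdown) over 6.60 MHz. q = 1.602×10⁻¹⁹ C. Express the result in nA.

I_n = √(2qI·B)
2qI·B = 2 × 1.602×10⁻¹⁹ × 9.47×10⁻⁷ × 6.60×10⁶ = 2.00×10⁻¹⁸ A²
I_n = √(2.00×10⁻¹⁸) = 1.42×10⁻⁹ A = 1.42 nA

1.42 nA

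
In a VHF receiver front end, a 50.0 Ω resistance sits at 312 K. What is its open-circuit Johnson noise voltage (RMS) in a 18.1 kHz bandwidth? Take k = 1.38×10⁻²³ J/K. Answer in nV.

125 nV

V_n = √(4kTRB)
4kTRB = 4 × 1.38×10⁻²³ × 312 × 5.00×10¹ × 1.81×10⁴ = 1.56×10⁻¹⁴ V²
V_n = √(1.56×10⁻¹⁴) = 1.25×10⁻⁷ V = 125 nV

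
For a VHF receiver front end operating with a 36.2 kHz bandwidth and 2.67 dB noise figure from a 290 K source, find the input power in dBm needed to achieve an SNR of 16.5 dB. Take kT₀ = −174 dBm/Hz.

−109.2 dBm

Sensitivity = −174 + 10 log₁₀(B) + NF + SNR_min
= −174 + 45.59 + 2.67 + 16.5
= −109.24 dBm → −109.2 dBm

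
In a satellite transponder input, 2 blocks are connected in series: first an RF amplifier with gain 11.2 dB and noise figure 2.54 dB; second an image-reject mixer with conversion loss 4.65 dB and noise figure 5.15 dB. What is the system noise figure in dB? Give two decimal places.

2.94 dB

Convert to linear (a loss of L dB is a gain of −L dB): F_i = 10^(NF_i/10), G_i = 10^(G_i,dB/10)
  Stage 1: F_1 = 10^(2.54/10) = 1.795, G_1 = 10^(11.2/10) = 13.18
  Stage 2: F_2 = 10^(5.15/10) = 3.273, G_2 = 10^(−4.65/10) = 0.3428
Friis cascade:
  F = 1.795 + (3.273 − 1)/13.18 = 1.967
NF = 10 log₁₀(1.967) = 2.94 dB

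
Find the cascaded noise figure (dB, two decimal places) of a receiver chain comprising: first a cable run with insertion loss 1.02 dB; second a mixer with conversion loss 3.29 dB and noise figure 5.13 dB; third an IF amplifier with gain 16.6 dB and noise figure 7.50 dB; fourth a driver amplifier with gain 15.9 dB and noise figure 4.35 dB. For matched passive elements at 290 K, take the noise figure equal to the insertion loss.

Convert to linear (a loss of L dB is a gain of −L dB): F_i = 10^(NF_i/10), G_i = 10^(G_i,dB/10)
  Stage 1: F_1 = 10^(1.02/10) = 1.265, G_1 = 10^(−1.02/10) = 0.7907
  Stage 2: F_2 = 10^(5.13/10) = 3.258, G_2 = 10^(−3.29/10) = 0.4688
  Stage 3: F_3 = 10^(7.50/10) = 5.623, G_3 = 10^(16.6/10) = 45.71
  Stage 4: F_4 = 10^(4.35/10) = 2.723, G_4 = 10^(15.9/10) = 38.90
Friis cascade:
  F = 1.265 + (3.258 − 1)/0.7907 + (5.623 − 1)/0.3707 + (2.723 − 1)/16.94 = 16.70
NF = 10 log₁₀(16.70) = 12.23 dB

12.23 dB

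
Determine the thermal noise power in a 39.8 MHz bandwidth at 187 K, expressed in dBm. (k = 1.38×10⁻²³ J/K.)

P_n = kTB = 1.38×10⁻²³ × 187 × 3.98×10⁷ = 1.03×10⁻¹³ W
In dBm: 10 log₁₀(1.03×10⁻¹³ / 10⁻³) = −99.9 dBm

−99.9 dBm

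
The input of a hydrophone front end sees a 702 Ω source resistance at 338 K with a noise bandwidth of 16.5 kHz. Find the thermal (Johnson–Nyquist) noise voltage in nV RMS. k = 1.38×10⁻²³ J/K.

V_n = √(4kTRB)
4kTRB = 4 × 1.38×10⁻²³ × 338 × 7.02×10² × 1.65×10⁴ = 2.16×10⁻¹³ V²
V_n = √(2.16×10⁻¹³) = 4.65×10⁻⁷ V = 465 nV

465 nV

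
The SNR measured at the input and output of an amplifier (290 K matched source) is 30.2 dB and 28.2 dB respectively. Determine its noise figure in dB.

NF (dB) = SNR_in(dB) − SNR_out(dB) when the source is at T₀
NF = 30.2 − 28.2 = 2.0 dB

2.0 dB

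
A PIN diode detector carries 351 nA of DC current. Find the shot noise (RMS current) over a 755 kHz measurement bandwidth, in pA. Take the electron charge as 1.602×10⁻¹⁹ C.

I_n = √(2qI·B)
2qI·B = 2 × 1.602×10⁻¹⁹ × 3.51×10⁻⁷ × 7.55×10⁵ = 8.49×10⁻²⁰ A²
I_n = √(8.49×10⁻²⁰) = 2.91×10⁻¹⁰ A = 291 pA

291 pA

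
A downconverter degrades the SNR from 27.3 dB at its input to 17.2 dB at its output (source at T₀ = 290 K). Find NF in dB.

10.1 dB

NF (dB) = SNR_in(dB) − SNR_out(dB) when the source is at T₀
NF = 27.3 − 17.2 = 10.1 dB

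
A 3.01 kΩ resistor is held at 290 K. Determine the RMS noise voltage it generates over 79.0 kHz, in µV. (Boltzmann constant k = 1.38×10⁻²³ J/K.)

V_n = √(4kTRB)
4kTRB = 4 × 1.38×10⁻²³ × 290 × 3.01×10³ × 7.90×10⁴ = 3.81×10⁻¹² V²
V_n = √(3.81×10⁻¹²) = 1.95×10⁻⁶ V = 1.95 µV

1.95 µV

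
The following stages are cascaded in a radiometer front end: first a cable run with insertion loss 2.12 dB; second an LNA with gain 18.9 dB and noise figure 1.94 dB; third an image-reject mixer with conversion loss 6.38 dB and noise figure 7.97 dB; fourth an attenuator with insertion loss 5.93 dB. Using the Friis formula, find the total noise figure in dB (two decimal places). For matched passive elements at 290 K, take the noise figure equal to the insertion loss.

4.66 dB

Convert to linear (a loss of L dB is a gain of −L dB): F_i = 10^(NF_i/10), G_i = 10^(G_i,dB/10)
  Stage 1: F_1 = 10^(2.12/10) = 1.629, G_1 = 10^(−2.12/10) = 0.6138
  Stage 2: F_2 = 10^(1.94/10) = 1.563, G_2 = 10^(18.9/10) = 77.62
  Stage 3: F_3 = 10^(7.97/10) = 6.266, G_3 = 10^(−6.38/10) = 0.2301
  Stage 4: F_4 = 10^(5.93/10) = 3.917, G_4 = 10^(−5.93/10) = 0.2553
Friis cascade:
  F = 1.629 + (1.563 − 1)/0.6138 + (6.266 − 1)/47.64 + (3.917 − 1)/10.96 = 2.923
NF = 10 log₁₀(2.923) = 4.66 dB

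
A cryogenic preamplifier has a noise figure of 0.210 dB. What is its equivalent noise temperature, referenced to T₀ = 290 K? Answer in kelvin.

F = 10^(0.210/10) = 1.04954
T_e = (F − 1)·T₀ = (1.04954 − 1) × 290 = 14.4 K

14.4 K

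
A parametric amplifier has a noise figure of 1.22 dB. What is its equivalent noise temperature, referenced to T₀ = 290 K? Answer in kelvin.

94.1 K

F = 10^(1.22/10) = 1.32434
T_e = (F − 1)·T₀ = (1.32434 − 1) × 290 = 94.1 K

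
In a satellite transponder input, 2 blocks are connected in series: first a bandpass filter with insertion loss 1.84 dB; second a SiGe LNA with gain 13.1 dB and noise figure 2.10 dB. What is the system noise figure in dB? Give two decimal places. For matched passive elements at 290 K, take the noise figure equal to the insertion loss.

3.94 dB

Convert to linear (a loss of L dB is a gain of −L dB): F_i = 10^(NF_i/10), G_i = 10^(G_i,dB/10)
  Stage 1: F_1 = 10^(1.84/10) = 1.528, G_1 = 10^(−1.84/10) = 0.6546
  Stage 2: F_2 = 10^(2.10/10) = 1.622, G_2 = 10^(13.1/10) = 20.42
Friis cascade:
  F = 1.528 + (1.622 − 1)/0.6546 = 2.477
NF = 10 log₁₀(2.477) = 3.94 dB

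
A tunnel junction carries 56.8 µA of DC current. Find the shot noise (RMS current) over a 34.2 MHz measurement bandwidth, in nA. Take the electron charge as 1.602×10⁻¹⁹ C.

I_n = √(2qI·B)
2qI·B = 2 × 1.602×10⁻¹⁹ × 5.68×10⁻⁵ × 3.42×10⁷ = 6.22×10⁻¹⁶ A²
I_n = √(6.22×10⁻¹⁶) = 2.49×10⁻⁸ A = 24.9 nA

24.9 nA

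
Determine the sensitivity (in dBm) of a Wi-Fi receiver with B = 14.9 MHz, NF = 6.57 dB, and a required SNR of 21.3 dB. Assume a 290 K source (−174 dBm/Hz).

−74.4 dBm

Sensitivity = −174 + 10 log₁₀(B) + NF + SNR_min
= −174 + 71.73 + 6.57 + 21.3
= −74.40 dBm → −74.4 dBm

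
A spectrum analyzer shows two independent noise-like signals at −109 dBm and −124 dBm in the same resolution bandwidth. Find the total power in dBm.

−108.9 dBm

Convert to linear, add, convert back:
P₁ = 1.26×10⁻¹⁴ W, P₂ = 3.98×10⁻¹⁶ W
P_tot = 1.30×10⁻¹⁴ W → 10 log₁₀(P_tot / 10⁻³) = −108.9 dBm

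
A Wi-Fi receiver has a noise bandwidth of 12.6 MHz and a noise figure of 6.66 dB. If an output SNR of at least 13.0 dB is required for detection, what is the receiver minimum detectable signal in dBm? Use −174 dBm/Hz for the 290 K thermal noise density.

Sensitivity = −174 + 10 log₁₀(B) + NF + SNR_min
= −174 + 71 + 6.66 + 13.0
= −83.34 dBm → −83.3 dBm

−83.3 dBm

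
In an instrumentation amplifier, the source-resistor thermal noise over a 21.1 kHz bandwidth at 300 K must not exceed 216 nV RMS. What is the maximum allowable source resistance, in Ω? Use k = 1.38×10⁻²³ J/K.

134 Ω

Johnson–Nyquist: V_n = √(4kTRB) ⇒ R = V_n² / (4kTB)
4kTB = 4 × 1.38×10⁻²³ × 300 × 2.11×10⁴ = 3.49×10⁻¹⁶
R = (2.16×10⁻⁷)² / 3.49×10⁻¹⁶ = 1.34×10² Ω = 134 Ω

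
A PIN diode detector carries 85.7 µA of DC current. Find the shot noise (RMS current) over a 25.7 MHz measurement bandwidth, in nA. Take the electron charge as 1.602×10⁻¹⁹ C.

26.6 nA

I_n = √(2qI·B)
2qI·B = 2 × 1.602×10⁻¹⁹ × 8.57×10⁻⁵ × 2.57×10⁷ = 7.06×10⁻¹⁶ A²
I_n = √(7.06×10⁻¹⁶) = 2.66×10⁻⁸ A = 26.6 nA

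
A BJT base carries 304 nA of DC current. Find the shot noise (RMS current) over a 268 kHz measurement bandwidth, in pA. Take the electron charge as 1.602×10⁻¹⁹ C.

162 pA

I_n = √(2qI·B)
2qI·B = 2 × 1.602×10⁻¹⁹ × 3.04×10⁻⁷ × 2.68×10⁵ = 2.61×10⁻²⁰ A²
I_n = √(2.61×10⁻²⁰) = 1.62×10⁻¹⁰ A = 162 pA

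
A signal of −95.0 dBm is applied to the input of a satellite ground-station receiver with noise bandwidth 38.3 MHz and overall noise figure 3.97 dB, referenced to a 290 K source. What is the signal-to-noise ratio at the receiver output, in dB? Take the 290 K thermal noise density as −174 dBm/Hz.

−0.8 dB

Noise floor: N = −174 + 10 log₁₀(B) + NF
10 log₁₀(3.83×10⁷) = 75.83 dB
N = −174 + 75.83 + 3.97 = −94.20 dBm
SNR = P_sig − N = −95.0 − (−94.20) = −0.80 dB → −0.8 dB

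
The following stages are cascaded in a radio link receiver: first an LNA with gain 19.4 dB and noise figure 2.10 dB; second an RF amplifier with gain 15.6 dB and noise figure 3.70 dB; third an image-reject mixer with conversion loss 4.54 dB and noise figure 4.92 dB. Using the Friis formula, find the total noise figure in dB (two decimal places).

Convert to linear (a loss of L dB is a gain of −L dB): F_i = 10^(NF_i/10), G_i = 10^(G_i,dB/10)
  Stage 1: F_1 = 10^(2.10/10) = 1.622, G_1 = 10^(19.4/10) = 87.10
  Stage 2: F_2 = 10^(3.70/10) = 2.344, G_2 = 10^(15.6/10) = 36.31
  Stage 3: F_3 = 10^(4.92/10) = 3.105, G_3 = 10^(−4.54/10) = 0.3516
Friis cascade:
  F = 1.622 + (2.344 − 1)/87.10 + (3.105 − 1)/3162 = 1.638
NF = 10 log₁₀(1.638) = 2.14 dB

2.14 dB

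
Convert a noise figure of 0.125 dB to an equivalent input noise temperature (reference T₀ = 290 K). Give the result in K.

8.47 K

F = 10^(0.125/10) = 1.0292
T_e = (F − 1)·T₀ = (1.0292 − 1) × 290 = 8.47 K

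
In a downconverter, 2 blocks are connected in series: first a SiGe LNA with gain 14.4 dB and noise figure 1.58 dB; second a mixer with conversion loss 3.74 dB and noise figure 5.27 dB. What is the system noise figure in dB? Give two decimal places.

Convert to linear (a loss of L dB is a gain of −L dB): F_i = 10^(NF_i/10), G_i = 10^(G_i,dB/10)
  Stage 1: F_1 = 10^(1.58/10) = 1.439, G_1 = 10^(14.4/10) = 27.54
  Stage 2: F_2 = 10^(5.27/10) = 3.365, G_2 = 10^(−3.74/10) = 0.4227
Friis cascade:
  F = 1.439 + (3.365 − 1)/27.54 = 1.525
NF = 10 log₁₀(1.525) = 1.83 dB

1.83 dB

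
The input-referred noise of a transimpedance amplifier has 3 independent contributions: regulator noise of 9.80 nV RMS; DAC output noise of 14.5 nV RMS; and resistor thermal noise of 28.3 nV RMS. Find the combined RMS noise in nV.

33.3 nV

Uncorrelated sources add in power (mean-square): V_tot = √(ΣV_i²)
V_tot = √[(9.80×10⁻⁹)² + (1.45×10⁻⁸)² + (2.83×10⁻⁸)²] = 3.33×10⁻⁸ V = 33.3 nV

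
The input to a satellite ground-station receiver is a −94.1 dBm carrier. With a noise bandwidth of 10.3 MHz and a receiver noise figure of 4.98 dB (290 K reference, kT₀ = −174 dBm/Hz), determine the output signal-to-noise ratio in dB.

4.8 dB

Noise floor: N = −174 + 10 log₁₀(B) + NF
10 log₁₀(1.03×10⁷) = 70.13 dB
N = −174 + 70.13 + 4.98 = −98.89 dBm
SNR = P_sig − N = −94.1 − (−98.89) = 4.79 dB → 4.8 dB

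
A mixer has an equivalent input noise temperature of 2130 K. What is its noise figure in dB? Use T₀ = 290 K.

F = 1 + T_e/T₀ = 1 + 2130/290 = 8.34483
NF = 10 log₁₀(8.34483) = 9.21 dB

9.21 dB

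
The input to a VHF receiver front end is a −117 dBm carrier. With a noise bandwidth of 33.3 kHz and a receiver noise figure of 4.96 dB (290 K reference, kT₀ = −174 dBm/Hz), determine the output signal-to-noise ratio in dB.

Noise floor: N = −174 + 10 log₁₀(B) + NF
10 log₁₀(3.33×10⁴) = 45.22 dB
N = −174 + 45.22 + 4.96 = −123.82 dBm
SNR = P_sig − N = −117 − (−123.82) = 6.82 dB → 6.8 dB

6.8 dB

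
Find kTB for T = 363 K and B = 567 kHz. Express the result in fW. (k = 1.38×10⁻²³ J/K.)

2.84 fW

P_n = kTB = 1.38×10⁻²³ × 363 × 5.67×10⁵ = 2.84×10⁻¹⁵ W = 2.84 fW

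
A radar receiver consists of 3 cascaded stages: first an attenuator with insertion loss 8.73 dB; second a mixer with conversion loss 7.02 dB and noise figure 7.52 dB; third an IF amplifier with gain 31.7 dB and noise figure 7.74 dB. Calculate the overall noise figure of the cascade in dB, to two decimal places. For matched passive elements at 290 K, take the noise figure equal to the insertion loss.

23.58 dB

Convert to linear (a loss of L dB is a gain of −L dB): F_i = 10^(NF_i/10), G_i = 10^(G_i,dB/10)
  Stage 1: F_1 = 10^(8.73/10) = 7.464, G_1 = 10^(−8.73/10) = 0.1340
  Stage 2: F_2 = 10^(7.52/10) = 5.649, G_2 = 10^(−7.02/10) = 0.1986
  Stage 3: F_3 = 10^(7.74/10) = 5.943, G_3 = 10^(31.7/10) = 1479
Friis cascade:
  F = 7.464 + (5.649 − 1)/0.1340 + (5.943 − 1)/0.02661 = 227.9
NF = 10 log₁₀(227.9) = 23.58 dB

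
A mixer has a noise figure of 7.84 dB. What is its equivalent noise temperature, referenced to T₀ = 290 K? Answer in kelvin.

F = 10^(7.84/10) = 6.08135
T_e = (F − 1)·T₀ = (6.08135 − 1) × 290 = 1474 K

1474 K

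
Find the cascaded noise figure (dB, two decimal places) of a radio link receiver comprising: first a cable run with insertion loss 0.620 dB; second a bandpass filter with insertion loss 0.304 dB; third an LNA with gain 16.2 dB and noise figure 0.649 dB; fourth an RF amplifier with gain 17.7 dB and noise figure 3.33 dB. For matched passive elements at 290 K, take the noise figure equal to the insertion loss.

1.68 dB

Convert to linear (a loss of L dB is a gain of −L dB): F_i = 10^(NF_i/10), G_i = 10^(G_i,dB/10)
  Stage 1: F_1 = 10^(0.620/10) = 1.153, G_1 = 10^(−0.620/10) = 0.8670
  Stage 2: F_2 = 10^(0.304/10) = 1.073, G_2 = 10^(−0.304/10) = 0.9324
  Stage 3: F_3 = 10^(0.649/10) = 1.161, G_3 = 10^(16.2/10) = 41.69
  Stage 4: F_4 = 10^(3.33/10) = 2.153, G_4 = 10^(17.7/10) = 58.88
Friis cascade:
  F = 1.153 + (1.073 − 1)/0.8670 + (1.161 − 1)/0.8084 + (2.153 − 1)/33.70 = 1.471
NF = 10 log₁₀(1.471) = 1.68 dB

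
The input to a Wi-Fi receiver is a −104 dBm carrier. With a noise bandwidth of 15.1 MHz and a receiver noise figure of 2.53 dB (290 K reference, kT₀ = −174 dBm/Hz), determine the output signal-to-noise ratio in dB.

Noise floor: N = −174 + 10 log₁₀(B) + NF
10 log₁₀(1.51×10⁷) = 71.79 dB
N = −174 + 71.79 + 2.53 = −99.68 dBm
SNR = P_sig − N = −104 − (−99.68) = −4.32 dB → −4.3 dB

−4.3 dB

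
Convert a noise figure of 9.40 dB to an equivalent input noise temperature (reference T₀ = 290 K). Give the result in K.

F = 10^(9.40/10) = 8.70964
T_e = (F − 1)·T₀ = (8.70964 − 1) × 290 = 2236 K

2236 K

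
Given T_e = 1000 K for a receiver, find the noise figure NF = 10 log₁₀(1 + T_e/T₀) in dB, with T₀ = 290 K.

6.48 dB

F = 1 + T_e/T₀ = 1 + 1000/290 = 4.44828
NF = 10 log₁₀(4.44828) = 6.48 dB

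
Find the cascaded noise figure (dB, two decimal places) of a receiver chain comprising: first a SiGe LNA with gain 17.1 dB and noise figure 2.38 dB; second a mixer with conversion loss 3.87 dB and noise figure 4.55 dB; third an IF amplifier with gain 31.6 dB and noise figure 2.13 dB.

2.54 dB

Convert to linear (a loss of L dB is a gain of −L dB): F_i = 10^(NF_i/10), G_i = 10^(G_i,dB/10)
  Stage 1: F_1 = 10^(2.38/10) = 1.730, G_1 = 10^(17.1/10) = 51.29
  Stage 2: F_2 = 10^(4.55/10) = 2.851, G_2 = 10^(−3.87/10) = 0.4102
  Stage 3: F_3 = 10^(2.13/10) = 1.633, G_3 = 10^(31.6/10) = 1445
Friis cascade:
  F = 1.730 + (2.851 − 1)/51.29 + (1.633 − 1)/21.04 = 1.796
NF = 10 log₁₀(1.796) = 2.54 dB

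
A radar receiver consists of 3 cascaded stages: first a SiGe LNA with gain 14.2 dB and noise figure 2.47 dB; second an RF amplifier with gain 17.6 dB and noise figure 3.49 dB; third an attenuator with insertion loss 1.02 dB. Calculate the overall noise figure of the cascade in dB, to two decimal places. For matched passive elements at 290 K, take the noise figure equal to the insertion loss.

2.58 dB

Convert to linear (a loss of L dB is a gain of −L dB): F_i = 10^(NF_i/10), G_i = 10^(G_i,dB/10)
  Stage 1: F_1 = 10^(2.47/10) = 1.766, G_1 = 10^(14.2/10) = 26.30
  Stage 2: F_2 = 10^(3.49/10) = 2.234, G_2 = 10^(17.6/10) = 57.54
  Stage 3: F_3 = 10^(1.02/10) = 1.265, G_3 = 10^(−1.02/10) = 0.7907
Friis cascade:
  F = 1.766 + (2.234 − 1)/26.30 + (1.265 − 1)/1514 = 1.813
NF = 10 log₁₀(1.813) = 2.58 dB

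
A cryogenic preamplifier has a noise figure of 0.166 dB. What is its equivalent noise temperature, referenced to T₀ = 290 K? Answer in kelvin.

F = 10^(0.166/10) = 1.03896
T_e = (F − 1)·T₀ = (1.03896 − 1) × 290 = 11.3 K

11.3 K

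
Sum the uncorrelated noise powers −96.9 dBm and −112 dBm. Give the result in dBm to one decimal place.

Convert to linear, add, convert back:
P₁ = 2.04×10⁻¹³ W, P₂ = 6.31×10⁻¹⁵ W
P_tot = 2.10×10⁻¹³ W → 10 log₁₀(P_tot / 10⁻³) = −96.8 dBm

−96.8 dBm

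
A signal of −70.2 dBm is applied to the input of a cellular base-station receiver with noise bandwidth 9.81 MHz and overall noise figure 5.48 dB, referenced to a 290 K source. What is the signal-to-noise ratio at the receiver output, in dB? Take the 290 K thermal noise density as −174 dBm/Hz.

Noise floor: N = −174 + 10 log₁₀(B) + NF
10 log₁₀(9.81×10⁶) = 69.92 dB
N = −174 + 69.92 + 5.48 = −98.60 dBm
SNR = P_sig − N = −70.2 − (−98.60) = 28.40 dB → 28.4 dB

28.4 dB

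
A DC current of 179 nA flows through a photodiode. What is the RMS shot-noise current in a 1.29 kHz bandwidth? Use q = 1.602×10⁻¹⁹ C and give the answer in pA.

I_n = √(2qI·B)
2qI·B = 2 × 1.602×10⁻¹⁹ × 1.79×10⁻⁷ × 1.29×10³ = 7.40×10⁻²³ A²
I_n = √(7.40×10⁻²³) = 8.60×10⁻¹² A = 8.60 pA

8.60 pA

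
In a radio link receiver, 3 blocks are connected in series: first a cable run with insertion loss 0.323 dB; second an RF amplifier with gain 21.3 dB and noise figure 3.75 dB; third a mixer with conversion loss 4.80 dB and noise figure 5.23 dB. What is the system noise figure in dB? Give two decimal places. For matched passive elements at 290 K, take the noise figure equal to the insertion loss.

Convert to linear (a loss of L dB is a gain of −L dB): F_i = 10^(NF_i/10), G_i = 10^(G_i,dB/10)
  Stage 1: F_1 = 10^(0.323/10) = 1.077, G_1 = 10^(−0.323/10) = 0.9283
  Stage 2: F_2 = 10^(3.75/10) = 2.371, G_2 = 10^(21.3/10) = 134.9
  Stage 3: F_3 = 10^(5.23/10) = 3.334, G_3 = 10^(−4.80/10) = 0.3311
Friis cascade:
  F = 1.077 + (2.371 − 1)/0.9283 + (3.334 − 1)/125.2 = 2.573
NF = 10 log₁₀(2.573) = 4.10 dB

4.10 dB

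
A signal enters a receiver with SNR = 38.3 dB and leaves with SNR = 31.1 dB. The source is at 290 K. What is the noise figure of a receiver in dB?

7.2 dB

NF (dB) = SNR_in(dB) − SNR_out(dB) when the source is at T₀
NF = 38.3 − 31.1 = 7.2 dB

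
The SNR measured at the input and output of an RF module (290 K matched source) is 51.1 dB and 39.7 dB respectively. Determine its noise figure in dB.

NF (dB) = SNR_in(dB) − SNR_out(dB) when the source is at T₀
NF = 51.1 − 39.7 = 11.4 dB

11.4 dB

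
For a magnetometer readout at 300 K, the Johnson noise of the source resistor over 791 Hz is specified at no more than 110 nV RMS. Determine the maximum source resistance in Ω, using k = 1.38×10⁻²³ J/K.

924 Ω

Johnson–Nyquist: V_n = √(4kTRB) ⇒ R = V_n² / (4kTB)
4kTB = 4 × 1.38×10⁻²³ × 300 × 7.91×10² = 1.31×10⁻¹⁷
R = (1.10×10⁻⁷)² / 1.31×10⁻¹⁷ = 9.24×10² Ω = 924 Ω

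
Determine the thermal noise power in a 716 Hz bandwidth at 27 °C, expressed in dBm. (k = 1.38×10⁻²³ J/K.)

−145.3 dBm

T = 27 °C + 273.15 = 300.15 K
P_n = kTB = 1.38×10⁻²³ × 300.15 × 7.16×10² = 2.97×10⁻¹⁸ W
In dBm: 10 log₁₀(2.97×10⁻¹⁸ / 10⁻³) = −145.3 dBm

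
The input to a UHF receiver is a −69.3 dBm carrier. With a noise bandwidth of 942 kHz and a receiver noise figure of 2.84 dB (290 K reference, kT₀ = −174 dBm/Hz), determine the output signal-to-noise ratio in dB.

Noise floor: N = −174 + 10 log₁₀(B) + NF
10 log₁₀(9.42×10⁵) = 59.74 dB
N = −174 + 59.74 + 2.84 = −111.42 dBm
SNR = P_sig − N = −69.3 − (−111.42) = 42.12 dB → 42.1 dB

42.1 dB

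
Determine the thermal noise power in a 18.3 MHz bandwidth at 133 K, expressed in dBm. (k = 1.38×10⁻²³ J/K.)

−104.7 dBm

P_n = kTB = 1.38×10⁻²³ × 133 × 1.83×10⁷ = 3.36×10⁻¹⁴ W
In dBm: 10 log₁₀(3.36×10⁻¹⁴ / 10⁻³) = −104.7 dBm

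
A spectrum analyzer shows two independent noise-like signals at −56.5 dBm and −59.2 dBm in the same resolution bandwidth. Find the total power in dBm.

Convert to linear, add, convert back:
P₁ = 2.24×10⁻⁹ W, P₂ = 1.20×10⁻⁹ W
P_tot = 3.44×10⁻⁹ W → 10 log₁₀(P_tot / 10⁻³) = −54.6 dBm

−54.6 dBm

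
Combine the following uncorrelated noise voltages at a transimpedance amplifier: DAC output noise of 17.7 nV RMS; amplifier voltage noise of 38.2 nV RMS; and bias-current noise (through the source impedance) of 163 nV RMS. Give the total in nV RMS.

168 nV

Uncorrelated sources add in power (mean-square): V_tot = √(ΣV_i²)
V_tot = √[(1.77×10⁻⁸)² + (3.82×10⁻⁸)² + (1.63×10⁻⁷)²] = 1.68×10⁻⁷ V = 168 nV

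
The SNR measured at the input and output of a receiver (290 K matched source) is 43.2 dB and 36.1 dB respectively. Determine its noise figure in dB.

7.1 dB

NF (dB) = SNR_in(dB) − SNR_out(dB) when the source is at T₀
NF = 43.2 − 36.1 = 7.1 dB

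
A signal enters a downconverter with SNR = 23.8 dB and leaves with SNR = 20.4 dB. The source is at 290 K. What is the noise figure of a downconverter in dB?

NF (dB) = SNR_in(dB) − SNR_out(dB) when the source is at T₀
NF = 23.8 − 20.4 = 3.4 dB

3.4 dB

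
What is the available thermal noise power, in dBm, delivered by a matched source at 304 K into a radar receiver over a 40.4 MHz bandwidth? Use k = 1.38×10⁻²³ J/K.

−97.7 dBm

P_n = kTB = 1.38×10⁻²³ × 304 × 4.04×10⁷ = 1.69×10⁻¹³ W
In dBm: 10 log₁₀(1.69×10⁻¹³ / 10⁻³) = −97.7 dBm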